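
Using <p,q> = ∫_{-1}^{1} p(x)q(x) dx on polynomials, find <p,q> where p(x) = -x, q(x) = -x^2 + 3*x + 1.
<p,q> = -2

Expand the product: p(x)·q(x) = x^3 - 3*x^2 - x.
∫_{-1}^{1} of each monomial x^k gives [2/(k+1) if k even, 0 if k odd]. Integrating term-by-term (or equivalently evaluating the antiderivative F(x) = x^4/4 - x^3 - x^2/2 at the endpoints):
  F(1) − F(−1) = -5/4 − (3/4) = -2.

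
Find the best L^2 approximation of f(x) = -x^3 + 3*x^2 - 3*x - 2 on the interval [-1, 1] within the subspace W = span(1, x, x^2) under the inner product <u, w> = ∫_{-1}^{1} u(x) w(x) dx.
g(x) = 3*x^2 - 18*x/5 - 2

The best approximation g ∈ W is the orthogonal projection of f onto W. Writing g = a_0 + a_1 x + a_2 x^2, the coefficients solve the normal equations G · a = b where
  G_{ij} = <φ_i, φ_j> and b_i = <f, φ_i>, with φ_0 = 1, φ_1 = x, φ_2 = x^2.
G =
  [2, 0, 2/3]
  [0, 2/3, 0]
  [2/3, 0, 2/5],
b = (-2, -12/5, -2/15).
Solving gives a_0 = -2, a_1 = -18/5, a_2 = 3, so
  g(x) = 3*x^2 - 18*x/5 - 2.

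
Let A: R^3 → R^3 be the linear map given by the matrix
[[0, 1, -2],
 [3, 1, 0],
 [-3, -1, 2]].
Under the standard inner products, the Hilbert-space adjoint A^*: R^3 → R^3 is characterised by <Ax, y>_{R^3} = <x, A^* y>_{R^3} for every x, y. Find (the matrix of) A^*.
A^* = A^T =
[[0, 3, -3],
 [1, 1, -1],
 [-2, 0, 2]]

For real matrices with standard dot products, the defining identity <Ax, y> = <x, A^* y> gives (Ax)^T y = x^T (A^*) y, i.e. x^T A^T y = x^T (A^*) y. Since this holds for all x, y, we must have A^* = A^T. Therefore
A^* =
[[0, 3, -3],
 [1, 1, -1],
 [-2, 0, 2]].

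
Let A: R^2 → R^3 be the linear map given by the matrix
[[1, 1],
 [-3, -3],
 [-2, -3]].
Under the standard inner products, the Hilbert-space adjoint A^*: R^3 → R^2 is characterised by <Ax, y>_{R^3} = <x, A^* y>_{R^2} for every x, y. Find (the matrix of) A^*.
A^* = A^T =
[[1, -3, -2],
 [1, -3, -3]]

For real matrices with standard dot products, the defining identity <Ax, y> = <x, A^* y> gives (Ax)^T y = x^T (A^*) y, i.e. x^T A^T y = x^T (A^*) y. Since this holds for all x, y, we must have A^* = A^T. Therefore
A^* =
[[1, -3, -2],
 [1, -3, -3]].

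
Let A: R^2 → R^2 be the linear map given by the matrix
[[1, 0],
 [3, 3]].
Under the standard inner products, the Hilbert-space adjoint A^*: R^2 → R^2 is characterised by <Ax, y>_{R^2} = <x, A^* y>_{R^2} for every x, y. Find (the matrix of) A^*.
A^* = A^T =
[[1, 3],
 [0, 3]]

For real matrices with standard dot products, the defining identity <Ax, y> = <x, A^* y> gives (Ax)^T y = x^T (A^*) y, i.e. x^T A^T y = x^T (A^*) y. Since this holds for all x, y, we must have A^* = A^T. Therefore
A^* =
[[1, 3],
 [0, 3]].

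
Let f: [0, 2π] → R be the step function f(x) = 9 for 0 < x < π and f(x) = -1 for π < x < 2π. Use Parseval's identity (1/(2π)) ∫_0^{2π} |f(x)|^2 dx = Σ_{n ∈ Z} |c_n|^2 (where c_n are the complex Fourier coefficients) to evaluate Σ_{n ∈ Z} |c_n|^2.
Σ |c_n|^2 = 41

Parseval equates the L^2 energy of f (normalised by 1/(2π)) with the ℓ^2 sum of its Fourier coefficients: (1/(2π)) ∫_0^{2π} |f|^2 = Σ |c_n|^2.
Compute the left side: (1/(2π)) [∫_0^π 9^2 dx + ∫_π^{2π} (-1)^2 dx] = (1/(2π)) · (81π + 1π) = (81 + 1)/2 = 41.
So Σ_{n ∈ Z} |c_n|^2 = 41.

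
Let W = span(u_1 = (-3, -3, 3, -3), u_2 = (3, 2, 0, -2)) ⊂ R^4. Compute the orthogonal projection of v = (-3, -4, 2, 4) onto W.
proj_W(v) = (-265/59, -180/59, 10/59, 160/59)

Set up U = [u_1 | ... | u_2] ∈ R^(4×2). The projector onto W = col(U) is P = U (U^T U)^(-1) U^T.
Compute U^T U =
  [36, -9]
  [-9, 17],
and U^T v = (15, -25).
Solve U^T U · c = U^T v for the coefficients: c = (10/177, -85/59). The projection is proj_W(v) = U c.
Check: (v - proj_W(v)) · u_1 = 0  (should be 0).
Check: (v - proj_W(v)) · u_2 = 0  (should be 0).
Result: proj_W(v) = (-265/59, -180/59, 10/59, 160/59).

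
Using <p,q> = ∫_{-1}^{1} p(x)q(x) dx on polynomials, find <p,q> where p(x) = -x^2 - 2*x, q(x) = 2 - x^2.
<p,q> = -14/15

Expand the product: p(x)·q(x) = x^4 + 2*x^3 - 2*x^2 - 4*x.
∫_{-1}^{1} of each monomial x^k gives [2/(k+1) if k even, 0 if k odd]. Integrating term-by-term (or equivalently evaluating the antiderivative F(x) = x^5/5 + x^4/2 - 2*x^3/3 - 2*x^2 at the endpoints):
  F(1) − F(−1) = -59/30 − (-31/30) = -14/15.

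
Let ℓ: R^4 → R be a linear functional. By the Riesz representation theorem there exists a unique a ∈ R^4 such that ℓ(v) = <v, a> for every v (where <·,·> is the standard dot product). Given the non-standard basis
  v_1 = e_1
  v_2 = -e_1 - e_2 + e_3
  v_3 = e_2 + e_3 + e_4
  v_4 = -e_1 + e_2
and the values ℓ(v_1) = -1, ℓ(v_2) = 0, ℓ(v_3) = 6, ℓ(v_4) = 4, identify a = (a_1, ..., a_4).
a = (-1, 3, 2, 1)

Write a = (a_1, ..., a_4) in the standard basis. For each basis vector v_i, ℓ(v_i) = <v_i, a> is a linear equation in the a_j's. Collect the n equations into a matrix system V a = ℓ, where row i of V is v_i (expressed in the standard basis). Since V is invertible (lower-triangular with 1s on the diagonal, up to permutation), solve by back-substitution:
  V =
[[1, 0, 0, 0],
 [-1, -1, 1, 0],
 [0, 1, 1, 1],
 [-1, 1, 0, 0]]
  V a = (-1, 0, 6, 4)
Solving gives a = (-1, 3, 2, 1).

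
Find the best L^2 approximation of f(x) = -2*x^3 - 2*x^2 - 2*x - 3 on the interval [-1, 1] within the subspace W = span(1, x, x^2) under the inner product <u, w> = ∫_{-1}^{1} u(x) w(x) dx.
g(x) = -2*x^2 - 16*x/5 - 3

The best approximation g ∈ W is the orthogonal projection of f onto W. Writing g = a_0 + a_1 x + a_2 x^2, the coefficients solve the normal equations G · a = b where
  G_{ij} = <φ_i, φ_j> and b_i = <f, φ_i>, with φ_0 = 1, φ_1 = x, φ_2 = x^2.
G =
  [2, 0, 2/3]
  [0, 2/3, 0]
  [2/3, 0, 2/5],
b = (-22/3, -32/15, -14/5).
Solving gives a_0 = -3, a_1 = -16/5, a_2 = -2, so
  g(x) = -2*x^2 - 16*x/5 - 3.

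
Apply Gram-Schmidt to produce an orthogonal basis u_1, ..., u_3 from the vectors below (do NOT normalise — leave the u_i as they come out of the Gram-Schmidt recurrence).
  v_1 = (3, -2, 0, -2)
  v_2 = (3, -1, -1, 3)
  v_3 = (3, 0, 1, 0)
Orthogonal basis:
  u_1 = (3, -2, 0, -2)
  u_2 = (36/17, -7/17, -1, 61/17)
  u_3 = (4/5, 53/45, 58/45, 1/45)

Apply the Gram-Schmidt recurrence
  u_1 = v_1
  u_i = v_i − Σ_{j<i} ((v_i · u_j) / (u_j · u_j)) · u_j.

Step by step this gives:
  u_1 = (3, -2, 0, -2)
  u_2 = (36/17, -7/17, -1, 61/17)
  u_3 = (4/5, 53/45, 58/45, 1/45)

Orthogonality check:
  u_2 · u_1 = 0 (should be 0)
  u_3 · u_1 = 0 (should be 0)
  u_3 · u_2 = 0 (should be 0)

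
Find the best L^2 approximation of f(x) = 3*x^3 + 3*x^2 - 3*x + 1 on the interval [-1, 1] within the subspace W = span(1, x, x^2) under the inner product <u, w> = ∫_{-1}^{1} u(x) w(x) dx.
g(x) = 3*x^2 - 6*x/5 + 1

The best approximation g ∈ W is the orthogonal projection of f onto W. Writing g = a_0 + a_1 x + a_2 x^2, the coefficients solve the normal equations G · a = b where
  G_{ij} = <φ_i, φ_j> and b_i = <f, φ_i>, with φ_0 = 1, φ_1 = x, φ_2 = x^2.
G =
  [2, 0, 2/3]
  [0, 2/3, 0]
  [2/3, 0, 2/5],
b = (4, -4/5, 28/15).
Solving gives a_0 = 1, a_1 = -6/5, a_2 = 3, so
  g(x) = 3*x^2 - 6*x/5 + 1.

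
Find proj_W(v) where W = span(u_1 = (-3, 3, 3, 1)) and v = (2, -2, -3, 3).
proj_W(v) = (27/14, -27/14, -27/14, -9/14)

Set up U = [u_1 | ... | u_1] ∈ R^(4×1). The projector onto W = col(U) is P = U (U^T U)^(-1) U^T.
Compute U^T U =
  [28],
and U^T v = (-18).
Solve U^T U · c = U^T v for the coefficients: c = (-9/14). The projection is proj_W(v) = U c.
Check: (v - proj_W(v)) · u_1 = 0  (should be 0).
Result: proj_W(v) = (27/14, -27/14, -27/14, -9/14).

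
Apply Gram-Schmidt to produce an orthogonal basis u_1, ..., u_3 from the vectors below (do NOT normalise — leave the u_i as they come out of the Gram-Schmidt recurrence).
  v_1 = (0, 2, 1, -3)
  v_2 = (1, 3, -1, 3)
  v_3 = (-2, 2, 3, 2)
Orthogonal basis:
  u_1 = (0, 2, 1, -3)
  u_2 = (1, 25/7, -5/7, 15/7)
  u_3 = (-105/44, 21/44, 141/44, 61/44)

Apply the Gram-Schmidt recurrence
  u_1 = v_1
  u_i = v_i − Σ_{j<i} ((v_i · u_j) / (u_j · u_j)) · u_j.

Step by step this gives:
  u_1 = (0, 2, 1, -3)
  u_2 = (1, 25/7, -5/7, 15/7)
  u_3 = (-105/44, 21/44, 141/44, 61/44)

Orthogonality check:
  u_2 · u_1 = 0 (should be 0)
  u_3 · u_1 = 0 (should be 0)
  u_3 · u_2 = 0 (should be 0)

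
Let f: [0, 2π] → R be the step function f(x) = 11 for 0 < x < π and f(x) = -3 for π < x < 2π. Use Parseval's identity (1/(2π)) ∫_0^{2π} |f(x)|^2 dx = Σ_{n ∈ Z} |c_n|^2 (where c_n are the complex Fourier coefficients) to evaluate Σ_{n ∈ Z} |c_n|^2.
Σ |c_n|^2 = 65

Parseval equates the L^2 energy of f (normalised by 1/(2π)) with the ℓ^2 sum of its Fourier coefficients: (1/(2π)) ∫_0^{2π} |f|^2 = Σ |c_n|^2.
Compute the left side: (1/(2π)) [∫_0^π 11^2 dx + ∫_π^{2π} (-3)^2 dx] = (1/(2π)) · (121π + 9π) = (121 + 9)/2 = 65.
So Σ_{n ∈ Z} |c_n|^2 = 65.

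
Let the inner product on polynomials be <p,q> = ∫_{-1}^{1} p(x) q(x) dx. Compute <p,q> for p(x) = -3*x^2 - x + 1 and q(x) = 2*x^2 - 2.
<p,q> = -16/15

Expand the product: p(x)·q(x) = -6*x^4 - 2*x^3 + 8*x^2 + 2*x - 2.
∫_{-1}^{1} of each monomial x^k gives [2/(k+1) if k even, 0 if k odd]. Integrating term-by-term (or equivalently evaluating the antiderivative F(x) = -6*x^5/5 - x^4/2 + 8*x^3/3 + x^2 - 2*x at the endpoints):
  F(1) − F(−1) = -1/30 − (31/30) = -16/15.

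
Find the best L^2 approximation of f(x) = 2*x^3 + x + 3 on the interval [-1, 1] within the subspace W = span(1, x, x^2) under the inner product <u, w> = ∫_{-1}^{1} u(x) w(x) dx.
g(x) = 11*x/5 + 3

The best approximation g ∈ W is the orthogonal projection of f onto W. Writing g = a_0 + a_1 x + a_2 x^2, the coefficients solve the normal equations G · a = b where
  G_{ij} = <φ_i, φ_j> and b_i = <f, φ_i>, with φ_0 = 1, φ_1 = x, φ_2 = x^2.
G =
  [2, 0, 2/3]
  [0, 2/3, 0]
  [2/3, 0, 2/5],
b = (6, 22/15, 2).
Solving gives a_0 = 3, a_1 = 11/5, a_2 = 0, so
  g(x) = 11*x/5 + 3.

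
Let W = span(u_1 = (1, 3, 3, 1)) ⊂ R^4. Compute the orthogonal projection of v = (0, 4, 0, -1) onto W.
proj_W(v) = (11/20, 33/20, 33/20, 11/20)

Set up U = [u_1 | ... | u_1] ∈ R^(4×1). The projector onto W = col(U) is P = U (U^T U)^(-1) U^T.
Compute U^T U =
  [20],
and U^T v = (11).
Solve U^T U · c = U^T v for the coefficients: c = (11/20). The projection is proj_W(v) = U c.
Check: (v - proj_W(v)) · u_1 = 0  (should be 0).
Result: proj_W(v) = (11/20, 33/20, 33/20, 11/20).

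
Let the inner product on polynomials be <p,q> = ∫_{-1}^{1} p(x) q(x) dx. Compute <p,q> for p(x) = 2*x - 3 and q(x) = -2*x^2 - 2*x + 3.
<p,q> = -50/3

Expand the product: p(x)·q(x) = -4*x^3 + 2*x^2 + 12*x - 9.
∫_{-1}^{1} of each monomial x^k gives [2/(k+1) if k even, 0 if k odd]. Integrating term-by-term (or equivalently evaluating the antiderivative F(x) = -x^4 + 2*x^3/3 + 6*x^2 - 9*x at the endpoints):
  F(1) − F(−1) = -10/3 − (40/3) = -50/3.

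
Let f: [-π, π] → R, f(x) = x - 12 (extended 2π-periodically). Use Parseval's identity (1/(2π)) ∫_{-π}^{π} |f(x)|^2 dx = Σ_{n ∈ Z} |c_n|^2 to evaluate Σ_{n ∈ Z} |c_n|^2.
Σ |c_n|^2 = π^2/3 + 144

Expand and integrate term by term over [-π, π]:
  ∫ (x)^2 dx = 1·(2π^3/3); ∫ 2·1·(-12)·x dx = 0 (odd integrand); ∫ (-12)^2 dx = 144·2π.
So (1/(2π)) ∫_{-π}^{π} (x - 12)^2 dx = 1π^2/3 + 144 = π^2/3 + 144.
Parseval ⇒ Σ |c_n|^2 = π^2/3 + 144.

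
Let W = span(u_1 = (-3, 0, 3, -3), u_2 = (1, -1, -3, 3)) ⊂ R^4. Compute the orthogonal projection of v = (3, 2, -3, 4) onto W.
proj_W(v) = (42/11, 4/11, -34/11, 34/11)

Set up U = [u_1 | ... | u_2] ∈ R^(4×2). The projector onto W = col(U) is P = U (U^T U)^(-1) U^T.
Compute U^T U =
  [27, -21]
  [-21, 20],
and U^T v = (-30, 22).
Solve U^T U · c = U^T v for the coefficients: c = (-46/33, -4/11). The projection is proj_W(v) = U c.
Check: (v - proj_W(v)) · u_1 = 0  (should be 0).
Check: (v - proj_W(v)) · u_2 = 0  (should be 0).
Result: proj_W(v) = (42/11, 4/11, -34/11, 34/11).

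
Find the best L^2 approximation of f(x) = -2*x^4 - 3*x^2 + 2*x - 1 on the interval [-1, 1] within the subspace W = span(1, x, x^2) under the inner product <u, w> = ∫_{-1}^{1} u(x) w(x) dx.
g(x) = -33*x^2/7 + 2*x - 29/35

The best approximation g ∈ W is the orthogonal projection of f onto W. Writing g = a_0 + a_1 x + a_2 x^2, the coefficients solve the normal equations G · a = b where
  G_{ij} = <φ_i, φ_j> and b_i = <f, φ_i>, with φ_0 = 1, φ_1 = x, φ_2 = x^2.
G =
  [2, 0, 2/3]
  [0, 2/3, 0]
  [2/3, 0, 2/5],
b = (-24/5, 4/3, -256/105).
Solving gives a_0 = -29/35, a_1 = 2, a_2 = -33/7, so
  g(x) = -33*x^2/7 + 2*x - 29/35.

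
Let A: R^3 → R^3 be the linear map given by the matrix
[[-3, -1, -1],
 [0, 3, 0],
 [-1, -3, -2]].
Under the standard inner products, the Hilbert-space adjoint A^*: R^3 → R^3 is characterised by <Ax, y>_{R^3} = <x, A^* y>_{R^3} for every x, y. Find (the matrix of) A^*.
A^* = A^T =
[[-3, 0, -1],
 [-1, 3, -3],
 [-1, 0, -2]]

For real matrices with standard dot products, the defining identity <Ax, y> = <x, A^* y> gives (Ax)^T y = x^T (A^*) y, i.e. x^T A^T y = x^T (A^*) y. Since this holds for all x, y, we must have A^* = A^T. Therefore
A^* =
[[-3, 0, -1],
 [-1, 3, -3],
 [-1, 0, -2]].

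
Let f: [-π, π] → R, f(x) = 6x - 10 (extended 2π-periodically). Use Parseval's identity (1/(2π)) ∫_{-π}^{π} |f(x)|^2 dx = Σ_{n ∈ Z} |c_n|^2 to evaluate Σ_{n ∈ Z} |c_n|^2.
Σ |c_n|^2 = 12π^2 + 100

Expand and integrate term by term over [-π, π]:
  ∫ (6x)^2 dx = 36·(2π^3/3); ∫ 2·6·(-10)·x dx = 0 (odd integrand); ∫ (-10)^2 dx = 100·2π.
So (1/(2π)) ∫_{-π}^{π} (6x - 10)^2 dx = 36π^2/3 + 100 = 12π^2 + 100.
Parseval ⇒ Σ |c_n|^2 = 12π^2 + 100.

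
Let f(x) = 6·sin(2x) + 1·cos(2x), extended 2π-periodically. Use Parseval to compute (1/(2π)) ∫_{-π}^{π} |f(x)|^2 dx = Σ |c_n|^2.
Σ |c_n|^2 = 37/2

Expand |f|^2 and use orthogonality of {sin(nx), cos(mx)} on [-π, π]:
  ∫_{-π}^{π} sin(nx)^2 dx = π, ∫ cos(mx)^2 dx = π, and cross terms integrate to 0.
So ∫_{-π}^{π} f(x)^2 dx = 6^2 · π + 1^2 · π = (36 + 1)π.
Divide by 2π: (36 + 1)/2 = 37/2.
By Parseval, this equals Σ |c_n|^2.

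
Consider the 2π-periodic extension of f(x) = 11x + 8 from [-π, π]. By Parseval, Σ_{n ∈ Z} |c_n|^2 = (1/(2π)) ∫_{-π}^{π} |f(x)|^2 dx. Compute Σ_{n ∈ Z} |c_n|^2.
Σ |c_n|^2 = 121π^2/3 + 64

Expand and integrate term by term over [-π, π]:
  ∫ (11x)^2 dx = 121·(2π^3/3); ∫ 2·11·(8)·x dx = 0 (odd integrand); ∫ 8^2 dx = 64·2π.
So (1/(2π)) ∫_{-π}^{π} (11x + 8)^2 dx = 121π^2/3 + 64 = 121π^2/3 + 64.
Parseval ⇒ Σ |c_n|^2 = 121π^2/3 + 64.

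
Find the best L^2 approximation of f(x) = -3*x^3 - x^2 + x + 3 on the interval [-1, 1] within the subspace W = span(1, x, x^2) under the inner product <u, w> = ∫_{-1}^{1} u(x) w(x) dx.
g(x) = -x^2 - 4*x/5 + 3

The best approximation g ∈ W is the orthogonal projection of f onto W. Writing g = a_0 + a_1 x + a_2 x^2, the coefficients solve the normal equations G · a = b where
  G_{ij} = <φ_i, φ_j> and b_i = <f, φ_i>, with φ_0 = 1, φ_1 = x, φ_2 = x^2.
G =
  [2, 0, 2/3]
  [0, 2/3, 0]
  [2/3, 0, 2/5],
b = (16/3, -8/15, 8/5).
Solving gives a_0 = 3, a_1 = -4/5, a_2 = -1, so
  g(x) = -x^2 - 4*x/5 + 3.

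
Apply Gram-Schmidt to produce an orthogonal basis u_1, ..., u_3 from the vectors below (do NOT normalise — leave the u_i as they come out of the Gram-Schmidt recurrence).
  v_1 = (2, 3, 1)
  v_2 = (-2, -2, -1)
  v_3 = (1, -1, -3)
Orthogonal basis:
  u_1 = (2, 3, 1)
  u_2 = (-3/7, 5/14, -3/14)
  u_3 = (7/5, 0, -14/5)

Apply the Gram-Schmidt recurrence
  u_1 = v_1
  u_i = v_i − Σ_{j<i} ((v_i · u_j) / (u_j · u_j)) · u_j.

Step by step this gives:
  u_1 = (2, 3, 1)
  u_2 = (-3/7, 5/14, -3/14)
  u_3 = (7/5, 0, -14/5)

Orthogonality check:
  u_2 · u_1 = 0 (should be 0)
  u_3 · u_1 = 0 (should be 0)
  u_3 · u_2 = 0 (should be 0)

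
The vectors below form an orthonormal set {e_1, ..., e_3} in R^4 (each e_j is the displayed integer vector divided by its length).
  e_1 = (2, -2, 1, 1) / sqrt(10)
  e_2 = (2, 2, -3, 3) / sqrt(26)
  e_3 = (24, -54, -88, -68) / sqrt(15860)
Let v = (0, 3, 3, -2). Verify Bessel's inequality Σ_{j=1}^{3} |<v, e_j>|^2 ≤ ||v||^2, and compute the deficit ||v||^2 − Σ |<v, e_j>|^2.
Σ |<v, e_j>|^2 = 666/61; ||v||^2 = 22; deficit = 676/61

Write each e_j = u_j / sqrt(<u_j, u_j>) where u_j is the displayed integer vector. Then <v, e_j> = <v, u_j> / sqrt(<u_j, u_j>), so |<v, e_j>|^2 = <v, u_j>^2 / <u_j, u_j>.
Coefficients: <v, e_1> = -5/sqrt(10), <v, e_2> = -9/sqrt(26), <v, e_3> = -290/sqrt(15860).
Square and sum: Σ |<v, e_j>|^2 = 666/61.
Compute ||v||^2 = v·v = 22.
Deficit = 22 − 666/61 = 676/61 ≥ 0, confirming Bessel's inequality. (The deficit equals ||v − Σ <v,e_j> e_j||^2, the squared distance from v to span{e_j}.)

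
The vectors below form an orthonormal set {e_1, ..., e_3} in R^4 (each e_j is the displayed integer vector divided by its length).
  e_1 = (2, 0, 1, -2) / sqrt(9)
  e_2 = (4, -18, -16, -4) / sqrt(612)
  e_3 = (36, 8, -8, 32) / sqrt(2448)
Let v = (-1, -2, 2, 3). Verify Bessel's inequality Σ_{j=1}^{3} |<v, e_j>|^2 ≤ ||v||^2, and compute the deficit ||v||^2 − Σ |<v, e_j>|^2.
Σ |<v, e_j>|^2 = 41/9; ||v||^2 = 18; deficit = 121/9

Write each e_j = u_j / sqrt(<u_j, u_j>) where u_j is the displayed integer vector. Then <v, e_j> = <v, u_j> / sqrt(<u_j, u_j>), so |<v, e_j>|^2 = <v, u_j>^2 / <u_j, u_j>.
Coefficients: <v, e_1> = -6/sqrt(9), <v, e_2> = -12/sqrt(612), <v, e_3> = 28/sqrt(2448).
Square and sum: Σ |<v, e_j>|^2 = 41/9.
Compute ||v||^2 = v·v = 18.
Deficit = 18 − 41/9 = 121/9 ≥ 0, confirming Bessel's inequality. (The deficit equals ||v − Σ <v,e_j> e_j||^2, the squared distance from v to span{e_j}.)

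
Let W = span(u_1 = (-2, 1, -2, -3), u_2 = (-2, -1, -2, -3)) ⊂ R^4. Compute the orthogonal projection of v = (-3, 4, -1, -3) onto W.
proj_W(v) = (-2, 4, -2, -3)

Set up U = [u_1 | ... | u_2] ∈ R^(4×2). The projector onto W = col(U) is P = U (U^T U)^(-1) U^T.
Compute U^T U =
  [18, 16]
  [16, 18],
and U^T v = (21, 13).
Solve U^T U · c = U^T v for the coefficients: c = (5/2, -3/2). The projection is proj_W(v) = U c.
Check: (v - proj_W(v)) · u_1 = 0  (should be 0).
Check: (v - proj_W(v)) · u_2 = 0  (should be 0).
Result: proj_W(v) = (-2, 4, -2, -3).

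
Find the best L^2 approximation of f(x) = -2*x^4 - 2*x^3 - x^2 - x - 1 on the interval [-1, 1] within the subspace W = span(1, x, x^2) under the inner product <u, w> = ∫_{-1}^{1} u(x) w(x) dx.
g(x) = -19*x^2/7 - 11*x/5 - 29/35

The best approximation g ∈ W is the orthogonal projection of f onto W. Writing g = a_0 + a_1 x + a_2 x^2, the coefficients solve the normal equations G · a = b where
  G_{ij} = <φ_i, φ_j> and b_i = <f, φ_i>, with φ_0 = 1, φ_1 = x, φ_2 = x^2.
G =
  [2, 0, 2/3]
  [0, 2/3, 0]
  [2/3, 0, 2/5],
b = (-52/15, -22/15, -172/105).
Solving gives a_0 = -29/35, a_1 = -11/5, a_2 = -19/7, so
  g(x) = -19*x^2/7 - 11*x/5 - 29/35.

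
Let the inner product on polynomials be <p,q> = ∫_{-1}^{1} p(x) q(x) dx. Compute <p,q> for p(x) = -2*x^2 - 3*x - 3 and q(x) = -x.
<p,q> = 2

Expand the product: p(x)·q(x) = 2*x^3 + 3*x^2 + 3*x.
∫_{-1}^{1} of each monomial x^k gives [2/(k+1) if k even, 0 if k odd]. Integrating term-by-term (or equivalently evaluating the antiderivative F(x) = x^4/2 + x^3 + 3*x^2/2 at the endpoints):
  F(1) − F(−1) = 3 − (1) = 2.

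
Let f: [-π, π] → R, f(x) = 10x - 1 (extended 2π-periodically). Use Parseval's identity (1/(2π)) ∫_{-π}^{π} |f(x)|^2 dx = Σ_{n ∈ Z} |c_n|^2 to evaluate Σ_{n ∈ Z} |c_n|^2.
Σ |c_n|^2 = 100π^2/3 + 1

Expand and integrate term by term over [-π, π]:
  ∫ (10x)^2 dx = 100·(2π^3/3); ∫ 2·10·(-1)·x dx = 0 (odd integrand); ∫ (-1)^2 dx = 1·2π.
So (1/(2π)) ∫_{-π}^{π} (10x - 1)^2 dx = 100π^2/3 + 1 = 100π^2/3 + 1.
Parseval ⇒ Σ |c_n|^2 = 100π^2/3 + 1.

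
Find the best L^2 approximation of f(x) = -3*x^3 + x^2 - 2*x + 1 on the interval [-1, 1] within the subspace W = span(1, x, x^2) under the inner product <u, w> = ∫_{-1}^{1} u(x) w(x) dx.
g(x) = x^2 - 19*x/5 + 1

The best approximation g ∈ W is the orthogonal projection of f onto W. Writing g = a_0 + a_1 x + a_2 x^2, the coefficients solve the normal equations G · a = b where
  G_{ij} = <φ_i, φ_j> and b_i = <f, φ_i>, with φ_0 = 1, φ_1 = x, φ_2 = x^2.
G =
  [2, 0, 2/3]
  [0, 2/3, 0]
  [2/3, 0, 2/5],
b = (8/3, -38/15, 16/15).
Solving gives a_0 = 1, a_1 = -19/5, a_2 = 1, so
  g(x) = x^2 - 19*x/5 + 1.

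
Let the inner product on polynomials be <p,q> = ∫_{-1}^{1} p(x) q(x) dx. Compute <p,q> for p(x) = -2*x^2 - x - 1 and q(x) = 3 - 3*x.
<p,q> = -8

Expand the product: p(x)·q(x) = 6*x^3 - 3*x^2 - 3.
∫_{-1}^{1} of each monomial x^k gives [2/(k+1) if k even, 0 if k odd]. Integrating term-by-term (or equivalently evaluating the antiderivative F(x) = 3*x^4/2 - x^3 - 3*x at the endpoints):
  F(1) − F(−1) = -5/2 − (11/2) = -8.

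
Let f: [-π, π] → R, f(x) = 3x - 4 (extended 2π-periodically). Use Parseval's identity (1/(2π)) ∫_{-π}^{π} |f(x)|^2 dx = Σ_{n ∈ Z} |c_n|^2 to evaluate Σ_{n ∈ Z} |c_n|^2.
Σ |c_n|^2 = 3π^2 + 16

Expand and integrate term by term over [-π, π]:
  ∫ (3x)^2 dx = 9·(2π^3/3); ∫ 2·3·(-4)·x dx = 0 (odd integrand); ∫ (-4)^2 dx = 16·2π.
So (1/(2π)) ∫_{-π}^{π} (3x - 4)^2 dx = 9π^2/3 + 16 = 3π^2 + 16.
Parseval ⇒ Σ |c_n|^2 = 3π^2 + 16.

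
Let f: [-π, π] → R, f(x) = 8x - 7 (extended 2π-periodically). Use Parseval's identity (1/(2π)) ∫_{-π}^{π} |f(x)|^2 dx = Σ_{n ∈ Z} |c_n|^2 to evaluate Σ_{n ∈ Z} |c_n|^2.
Σ |c_n|^2 = 64π^2/3 + 49

Expand and integrate term by term over [-π, π]:
  ∫ (8x)^2 dx = 64·(2π^3/3); ∫ 2·8·(-7)·x dx = 0 (odd integrand); ∫ (-7)^2 dx = 49·2π.
So (1/(2π)) ∫_{-π}^{π} (8x - 7)^2 dx = 64π^2/3 + 49 = 64π^2/3 + 49.
Parseval ⇒ Σ |c_n|^2 = 64π^2/3 + 49.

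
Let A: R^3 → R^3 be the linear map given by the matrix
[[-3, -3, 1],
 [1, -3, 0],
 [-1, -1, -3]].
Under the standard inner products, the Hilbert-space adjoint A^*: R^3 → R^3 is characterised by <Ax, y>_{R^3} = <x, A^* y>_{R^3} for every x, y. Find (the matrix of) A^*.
A^* = A^T =
[[-3, 1, -1],
 [-3, -3, -1],
 [1, 0, -3]]

For real matrices with standard dot products, the defining identity <Ax, y> = <x, A^* y> gives (Ax)^T y = x^T (A^*) y, i.e. x^T A^T y = x^T (A^*) y. Since this holds for all x, y, we must have A^* = A^T. Therefore
A^* =
[[-3, 1, -1],
 [-3, -3, -1],
 [1, 0, -3]].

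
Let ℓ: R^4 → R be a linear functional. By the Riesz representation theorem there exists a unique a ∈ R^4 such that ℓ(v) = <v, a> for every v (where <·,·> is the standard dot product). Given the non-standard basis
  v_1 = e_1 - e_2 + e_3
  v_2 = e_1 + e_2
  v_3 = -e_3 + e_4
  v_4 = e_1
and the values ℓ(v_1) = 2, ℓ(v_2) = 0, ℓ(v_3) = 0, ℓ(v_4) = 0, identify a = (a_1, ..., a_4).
a = (0, 0, 2, 2)

Write a = (a_1, ..., a_4) in the standard basis. For each basis vector v_i, ℓ(v_i) = <v_i, a> is a linear equation in the a_j's. Collect the n equations into a matrix system V a = ℓ, where row i of V is v_i (expressed in the standard basis). Since V is invertible (lower-triangular with 1s on the diagonal, up to permutation), solve by back-substitution:
  V =
[[1, -1, 1, 0],
 [1, 1, 0, 0],
 [0, 0, -1, 1],
 [1, 0, 0, 0]]
  V a = (2, 0, 0, 0)
Solving gives a = (0, 0, 2, 2).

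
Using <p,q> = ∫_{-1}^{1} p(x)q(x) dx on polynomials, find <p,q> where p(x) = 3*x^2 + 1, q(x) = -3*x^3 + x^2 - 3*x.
<p,q> = 28/15

Expand the product: p(x)·q(x) = -9*x^5 + 3*x^4 - 12*x^3 + x^2 - 3*x.
∫_{-1}^{1} of each monomial x^k gives [2/(k+1) if k even, 0 if k odd]. Integrating term-by-term (or equivalently evaluating the antiderivative F(x) = -3*x^6/2 + 3*x^5/5 - 3*x^4 + x^3/3 - 3*x^2/2 at the endpoints):
  F(1) − F(−1) = -76/15 − (-104/15) = 28/15.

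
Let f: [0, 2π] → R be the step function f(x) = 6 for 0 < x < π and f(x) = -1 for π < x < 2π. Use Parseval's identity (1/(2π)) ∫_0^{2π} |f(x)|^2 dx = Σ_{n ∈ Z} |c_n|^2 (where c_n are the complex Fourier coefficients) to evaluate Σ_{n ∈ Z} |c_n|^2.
Σ |c_n|^2 = 37/2

Parseval equates the L^2 energy of f (normalised by 1/(2π)) with the ℓ^2 sum of its Fourier coefficients: (1/(2π)) ∫_0^{2π} |f|^2 = Σ |c_n|^2.
Compute the left side: (1/(2π)) [∫_0^π 6^2 dx + ∫_π^{2π} (-1)^2 dx] = (1/(2π)) · (36π + 1π) = (36 + 1)/2 = 37/2.
So Σ_{n ∈ Z} |c_n|^2 = 37/2.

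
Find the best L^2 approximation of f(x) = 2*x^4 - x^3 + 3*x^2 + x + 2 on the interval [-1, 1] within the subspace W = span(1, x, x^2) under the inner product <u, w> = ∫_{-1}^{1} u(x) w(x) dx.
g(x) = 33*x^2/7 + 2*x/5 + 64/35

The best approximation g ∈ W is the orthogonal projection of f onto W. Writing g = a_0 + a_1 x + a_2 x^2, the coefficients solve the normal equations G · a = b where
  G_{ij} = <φ_i, φ_j> and b_i = <f, φ_i>, with φ_0 = 1, φ_1 = x, φ_2 = x^2.
G =
  [2, 0, 2/3]
  [0, 2/3, 0]
  [2/3, 0, 2/5],
b = (34/5, 4/15, 326/105).
Solving gives a_0 = 64/35, a_1 = 2/5, a_2 = 33/7, so
  g(x) = 33*x^2/7 + 2*x/5 + 64/35.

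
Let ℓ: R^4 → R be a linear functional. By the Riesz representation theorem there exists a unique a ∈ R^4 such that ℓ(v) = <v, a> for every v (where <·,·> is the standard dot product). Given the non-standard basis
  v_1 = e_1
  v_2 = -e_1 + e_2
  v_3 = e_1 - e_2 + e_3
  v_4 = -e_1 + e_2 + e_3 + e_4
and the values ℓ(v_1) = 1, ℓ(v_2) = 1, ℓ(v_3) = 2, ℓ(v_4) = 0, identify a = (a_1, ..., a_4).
a = (1, 2, 3, -4)

Write a = (a_1, ..., a_4) in the standard basis. For each basis vector v_i, ℓ(v_i) = <v_i, a> is a linear equation in the a_j's. Collect the n equations into a matrix system V a = ℓ, where row i of V is v_i (expressed in the standard basis). Since V is invertible (lower-triangular with 1s on the diagonal, up to permutation), solve by back-substitution:
  V =
[[1, 0, 0, 0],
 [-1, 1, 0, 0],
 [1, -1, 1, 0],
 [-1, 1, 1, 1]]
  V a = (1, 1, 2, 0)
Solving gives a = (1, 2, 3, -4).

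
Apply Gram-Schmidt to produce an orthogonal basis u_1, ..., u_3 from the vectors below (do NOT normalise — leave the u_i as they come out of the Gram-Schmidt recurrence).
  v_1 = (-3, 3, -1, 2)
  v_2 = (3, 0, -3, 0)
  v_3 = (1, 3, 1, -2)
Orthogonal basis:
  u_1 = (-3, 3, -1, 2)
  u_2 = (51/23, 18/23, -75/23, 12/23)
  u_3 = (23/21, 20/7, 23/21, -44/21)

Apply the Gram-Schmidt recurrence
  u_1 = v_1
  u_i = v_i − Σ_{j<i} ((v_i · u_j) / (u_j · u_j)) · u_j.

Step by step this gives:
  u_1 = (-3, 3, -1, 2)
  u_2 = (51/23, 18/23, -75/23, 12/23)
  u_3 = (23/21, 20/7, 23/21, -44/21)

Orthogonality check:
  u_2 · u_1 = 0 (should be 0)
  u_3 · u_1 = 0 (should be 0)
  u_3 · u_2 = 0 (should be 0)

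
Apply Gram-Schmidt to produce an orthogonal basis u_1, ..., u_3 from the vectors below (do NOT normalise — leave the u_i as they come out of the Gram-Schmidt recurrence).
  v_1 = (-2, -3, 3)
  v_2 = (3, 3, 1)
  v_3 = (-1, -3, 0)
Orthogonal basis:
  u_1 = (-2, -3, 3)
  u_2 = (21/11, 15/11, 29/11)
  u_3 = (126/137, -231/274, -63/274)

Apply the Gram-Schmidt recurrence
  u_1 = v_1
  u_i = v_i − Σ_{j<i} ((v_i · u_j) / (u_j · u_j)) · u_j.

Step by step this gives:
  u_1 = (-2, -3, 3)
  u_2 = (21/11, 15/11, 29/11)
  u_3 = (126/137, -231/274, -63/274)

Orthogonality check:
  u_2 · u_1 = 0 (should be 0)
  u_3 · u_1 = 0 (should be 0)
  u_3 · u_2 = 0 (should be 0)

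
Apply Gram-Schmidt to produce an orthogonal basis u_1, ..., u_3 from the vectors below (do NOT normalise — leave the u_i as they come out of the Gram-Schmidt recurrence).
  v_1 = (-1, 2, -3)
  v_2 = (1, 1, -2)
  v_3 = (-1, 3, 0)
Orthogonal basis:
  u_1 = (-1, 2, -3)
  u_2 = (3/2, 0, -1/2)
  u_3 = (2/5, 2, 6/5)

Apply the Gram-Schmidt recurrence
  u_1 = v_1
  u_i = v_i − Σ_{j<i} ((v_i · u_j) / (u_j · u_j)) · u_j.

Step by step this gives:
  u_1 = (-1, 2, -3)
  u_2 = (3/2, 0, -1/2)
  u_3 = (2/5, 2, 6/5)

Orthogonality check:
  u_2 · u_1 = 0 (should be 0)
  u_3 · u_1 = 0 (should be 0)
  u_3 · u_2 = 0 (should be 0)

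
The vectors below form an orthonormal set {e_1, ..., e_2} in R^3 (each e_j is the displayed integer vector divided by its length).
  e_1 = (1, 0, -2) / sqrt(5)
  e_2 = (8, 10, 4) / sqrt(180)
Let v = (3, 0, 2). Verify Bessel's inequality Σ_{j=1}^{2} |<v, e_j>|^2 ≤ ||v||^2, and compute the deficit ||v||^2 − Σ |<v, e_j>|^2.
Σ |<v, e_j>|^2 = 53/9; ||v||^2 = 13; deficit = 64/9

Write each e_j = u_j / sqrt(<u_j, u_j>) where u_j is the displayed integer vector. Then <v, e_j> = <v, u_j> / sqrt(<u_j, u_j>), so |<v, e_j>|^2 = <v, u_j>^2 / <u_j, u_j>.
Coefficients: <v, e_1> = -1/sqrt(5), <v, e_2> = 32/sqrt(180).
Square and sum: Σ |<v, e_j>|^2 = 53/9.
Compute ||v||^2 = v·v = 13.
Deficit = 13 − 53/9 = 64/9 ≥ 0, confirming Bessel's inequality. (The deficit equals ||v − Σ <v,e_j> e_j||^2, the squared distance from v to span{e_j}.)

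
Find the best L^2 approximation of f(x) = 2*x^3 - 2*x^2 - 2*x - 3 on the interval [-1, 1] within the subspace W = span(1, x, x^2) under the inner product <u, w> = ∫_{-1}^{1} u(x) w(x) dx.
g(x) = -2*x^2 - 4*x/5 - 3

The best approximation g ∈ W is the orthogonal projection of f onto W. Writing g = a_0 + a_1 x + a_2 x^2, the coefficients solve the normal equations G · a = b where
  G_{ij} = <φ_i, φ_j> and b_i = <f, φ_i>, with φ_0 = 1, φ_1 = x, φ_2 = x^2.
G =
  [2, 0, 2/3]
  [0, 2/3, 0]
  [2/3, 0, 2/5],
b = (-22/3, -8/15, -14/5).
Solving gives a_0 = -3, a_1 = -4/5, a_2 = -2, so
  g(x) = -2*x^2 - 4*x/5 - 3.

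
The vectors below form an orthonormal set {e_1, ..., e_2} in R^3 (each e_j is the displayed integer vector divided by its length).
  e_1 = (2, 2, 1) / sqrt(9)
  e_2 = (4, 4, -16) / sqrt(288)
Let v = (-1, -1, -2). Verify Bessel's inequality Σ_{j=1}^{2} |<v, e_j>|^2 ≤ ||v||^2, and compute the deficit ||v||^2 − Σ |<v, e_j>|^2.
Σ |<v, e_j>|^2 = 6; ||v||^2 = 6; deficit = 0

Write each e_j = u_j / sqrt(<u_j, u_j>) where u_j is the displayed integer vector. Then <v, e_j> = <v, u_j> / sqrt(<u_j, u_j>), so |<v, e_j>|^2 = <v, u_j>^2 / <u_j, u_j>.
Coefficients: <v, e_1> = -6/sqrt(9), <v, e_2> = 24/sqrt(288).
Square and sum: Σ |<v, e_j>|^2 = 6.
Compute ||v||^2 = v·v = 6.
Deficit = 6 − 6 = 0 ≥ 0, confirming Bessel's inequality. (The deficit equals ||v − Σ <v,e_j> e_j||^2, the squared distance from v to span{e_j}.)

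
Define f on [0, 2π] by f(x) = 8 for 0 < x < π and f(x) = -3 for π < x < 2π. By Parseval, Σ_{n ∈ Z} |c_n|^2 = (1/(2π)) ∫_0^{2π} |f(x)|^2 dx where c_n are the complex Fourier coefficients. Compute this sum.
Σ |c_n|^2 = 73/2

Parseval equates the L^2 energy of f (normalised by 1/(2π)) with the ℓ^2 sum of its Fourier coefficients: (1/(2π)) ∫_0^{2π} |f|^2 = Σ |c_n|^2.
Compute the left side: (1/(2π)) [∫_0^π 8^2 dx + ∫_π^{2π} (-3)^2 dx] = (1/(2π)) · (64π + 9π) = (64 + 9)/2 = 73/2.
So Σ_{n ∈ Z} |c_n|^2 = 73/2.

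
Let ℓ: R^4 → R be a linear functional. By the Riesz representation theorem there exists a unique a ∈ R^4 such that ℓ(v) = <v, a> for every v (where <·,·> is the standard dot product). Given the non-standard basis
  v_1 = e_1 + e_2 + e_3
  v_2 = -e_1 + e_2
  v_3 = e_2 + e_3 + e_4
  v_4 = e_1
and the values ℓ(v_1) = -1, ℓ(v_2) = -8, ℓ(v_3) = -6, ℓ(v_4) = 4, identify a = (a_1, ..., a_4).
a = (4, -4, -1, -1)

Write a = (a_1, ..., a_4) in the standard basis. For each basis vector v_i, ℓ(v_i) = <v_i, a> is a linear equation in the a_j's. Collect the n equations into a matrix system V a = ℓ, where row i of V is v_i (expressed in the standard basis). Since V is invertible (lower-triangular with 1s on the diagonal, up to permutation), solve by back-substitution:
  V =
[[1, 1, 1, 0],
 [-1, 1, 0, 0],
 [0, 1, 1, 1],
 [1, 0, 0, 0]]
  V a = (-1, -8, -6, 4)
Solving gives a = (4, -4, -1, -1).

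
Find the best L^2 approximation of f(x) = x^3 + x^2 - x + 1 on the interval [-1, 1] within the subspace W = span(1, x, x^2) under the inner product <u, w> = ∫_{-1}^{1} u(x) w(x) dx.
g(x) = x^2 - 2*x/5 + 1

The best approximation g ∈ W is the orthogonal projection of f onto W. Writing g = a_0 + a_1 x + a_2 x^2, the coefficients solve the normal equations G · a = b where
  G_{ij} = <φ_i, φ_j> and b_i = <f, φ_i>, with φ_0 = 1, φ_1 = x, φ_2 = x^2.
G =
  [2, 0, 2/3]
  [0, 2/3, 0]
  [2/3, 0, 2/5],
b = (8/3, -4/15, 16/15).
Solving gives a_0 = 1, a_1 = -2/5, a_2 = 1, so
  g(x) = x^2 - 2*x/5 + 1.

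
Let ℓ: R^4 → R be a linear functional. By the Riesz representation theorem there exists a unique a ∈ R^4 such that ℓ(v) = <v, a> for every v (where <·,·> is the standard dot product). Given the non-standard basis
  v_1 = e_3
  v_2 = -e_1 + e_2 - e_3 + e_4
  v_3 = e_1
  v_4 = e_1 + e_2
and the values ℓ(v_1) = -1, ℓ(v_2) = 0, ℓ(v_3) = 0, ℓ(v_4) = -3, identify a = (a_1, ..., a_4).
a = (0, -3, -1, 2)

Write a = (a_1, ..., a_4) in the standard basis. For each basis vector v_i, ℓ(v_i) = <v_i, a> is a linear equation in the a_j's. Collect the n equations into a matrix system V a = ℓ, where row i of V is v_i (expressed in the standard basis). Since V is invertible (lower-triangular with 1s on the diagonal, up to permutation), solve by back-substitution:
  V =
[[0, 0, 1, 0],
 [-1, 1, -1, 1],
 [1, 0, 0, 0],
 [1, 1, 0, 0]]
  V a = (-1, 0, 0, -3)
Solving gives a = (0, -3, -1, 2).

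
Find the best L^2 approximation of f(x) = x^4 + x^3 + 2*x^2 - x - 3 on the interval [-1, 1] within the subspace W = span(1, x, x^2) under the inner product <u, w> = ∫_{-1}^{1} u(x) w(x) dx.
g(x) = 20*x^2/7 - 2*x/5 - 108/35

The best approximation g ∈ W is the orthogonal projection of f onto W. Writing g = a_0 + a_1 x + a_2 x^2, the coefficients solve the normal equations G · a = b where
  G_{ij} = <φ_i, φ_j> and b_i = <f, φ_i>, with φ_0 = 1, φ_1 = x, φ_2 = x^2.
G =
  [2, 0, 2/3]
  [0, 2/3, 0]
  [2/3, 0, 2/5],
b = (-64/15, -4/15, -32/35).
Solving gives a_0 = -108/35, a_1 = -2/5, a_2 = 20/7, so
  g(x) = 20*x^2/7 - 2*x/5 - 108/35.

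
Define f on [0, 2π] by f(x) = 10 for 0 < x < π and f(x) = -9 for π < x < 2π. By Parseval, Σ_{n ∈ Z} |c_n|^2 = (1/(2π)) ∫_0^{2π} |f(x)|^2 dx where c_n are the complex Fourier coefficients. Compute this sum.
Σ |c_n|^2 = 181/2

Parseval equates the L^2 energy of f (normalised by 1/(2π)) with the ℓ^2 sum of its Fourier coefficients: (1/(2π)) ∫_0^{2π} |f|^2 = Σ |c_n|^2.
Compute the left side: (1/(2π)) [∫_0^π 10^2 dx + ∫_π^{2π} (-9)^2 dx] = (1/(2π)) · (100π + 81π) = (100 + 81)/2 = 181/2.
So Σ_{n ∈ Z} |c_n|^2 = 181/2.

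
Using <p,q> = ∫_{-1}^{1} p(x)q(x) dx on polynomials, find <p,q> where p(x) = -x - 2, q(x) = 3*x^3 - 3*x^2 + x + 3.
<p,q> = -148/15

Expand the product: p(x)·q(x) = -3*x^4 - 3*x^3 + 5*x^2 - 5*x - 6.
∫_{-1}^{1} of each monomial x^k gives [2/(k+1) if k even, 0 if k odd]. Integrating term-by-term (or equivalently evaluating the antiderivative F(x) = -3*x^5/5 - 3*x^4/4 + 5*x^3/3 - 5*x^2/2 - 6*x at the endpoints):
  F(1) − F(−1) = -491/60 − (101/60) = -148/15.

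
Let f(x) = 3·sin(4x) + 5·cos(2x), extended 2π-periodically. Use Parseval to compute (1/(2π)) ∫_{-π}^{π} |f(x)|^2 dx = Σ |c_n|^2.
Σ |c_n|^2 = 17

Expand |f|^2 and use orthogonality of {sin(nx), cos(mx)} on [-π, π]:
  ∫_{-π}^{π} sin(nx)^2 dx = π, ∫ cos(mx)^2 dx = π, and cross terms integrate to 0.
So ∫_{-π}^{π} f(x)^2 dx = 3^2 · π + 5^2 · π = (9 + 25)π.
Divide by 2π: (9 + 25)/2 = 17.
By Parseval, this equals Σ |c_n|^2.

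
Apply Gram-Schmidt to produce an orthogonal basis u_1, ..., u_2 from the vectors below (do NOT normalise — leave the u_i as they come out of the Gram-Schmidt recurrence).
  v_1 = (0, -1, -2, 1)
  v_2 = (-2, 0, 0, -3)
Orthogonal basis:
  u_1 = (0, -1, -2, 1)
  u_2 = (-2, -1/2, -1, -5/2)

Apply the Gram-Schmidt recurrence
  u_1 = v_1
  u_i = v_i − Σ_{j<i} ((v_i · u_j) / (u_j · u_j)) · u_j.

Step by step this gives:
  u_1 = (0, -1, -2, 1)
  u_2 = (-2, -1/2, -1, -5/2)

Orthogonality check:
  u_2 · u_1 = 0 (should be 0)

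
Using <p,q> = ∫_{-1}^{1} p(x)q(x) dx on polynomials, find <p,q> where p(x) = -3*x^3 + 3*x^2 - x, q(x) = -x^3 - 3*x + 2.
<p,q> = 76/7

Expand the product: p(x)·q(x) = 3*x^6 - 3*x^5 + 10*x^4 - 15*x^3 + 9*x^2 - 2*x.
∫_{-1}^{1} of each monomial x^k gives [2/(k+1) if k even, 0 if k odd]. Integrating term-by-term (or equivalently evaluating the antiderivative F(x) = 3*x^7/7 - x^6/2 + 2*x^5 - 15*x^4/4 + 3*x^3 - x^2 at the endpoints):
  F(1) − F(−1) = 5/28 − (-299/28) = 76/7.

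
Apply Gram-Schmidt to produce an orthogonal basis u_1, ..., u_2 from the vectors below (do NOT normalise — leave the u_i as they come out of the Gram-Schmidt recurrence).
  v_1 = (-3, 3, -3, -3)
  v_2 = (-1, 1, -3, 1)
Orthogonal basis:
  u_1 = (-3, 3, -3, -3)
  u_2 = (0, 0, -2, 2)

Apply the Gram-Schmidt recurrence
  u_1 = v_1
  u_i = v_i − Σ_{j<i} ((v_i · u_j) / (u_j · u_j)) · u_j.

Step by step this gives:
  u_1 = (-3, 3, -3, -3)
  u_2 = (0, 0, -2, 2)

Orthogonality check:
  u_2 · u_1 = 0 (should be 0)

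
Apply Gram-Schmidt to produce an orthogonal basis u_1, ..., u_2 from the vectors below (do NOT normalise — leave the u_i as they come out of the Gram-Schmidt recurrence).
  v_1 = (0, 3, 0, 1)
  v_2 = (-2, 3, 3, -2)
Orthogonal basis:
  u_1 = (0, 3, 0, 1)
  u_2 = (-2, 9/10, 3, -27/10)

Apply the Gram-Schmidt recurrence
  u_1 = v_1
  u_i = v_i − Σ_{j<i} ((v_i · u_j) / (u_j · u_j)) · u_j.

Step by step this gives:
  u_1 = (0, 3, 0, 1)
  u_2 = (-2, 9/10, 3, -27/10)

Orthogonality check:
  u_2 · u_1 = 0 (should be 0)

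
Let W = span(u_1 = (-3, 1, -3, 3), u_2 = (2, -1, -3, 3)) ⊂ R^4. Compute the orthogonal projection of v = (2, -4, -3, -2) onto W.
proj_W(v) = (1616/523, -667/523, -309/523, 309/523)

Set up U = [u_1 | ... | u_2] ∈ R^(4×2). The projector onto W = col(U) is P = U (U^T U)^(-1) U^T.
Compute U^T U =
  [28, 11]
  [11, 23],
and U^T v = (-7, 11).
Solve U^T U · c = U^T v for the coefficients: c = (-282/523, 385/523). The projection is proj_W(v) = U c.
Check: (v - proj_W(v)) · u_1 = 0  (should be 0).
Check: (v - proj_W(v)) · u_2 = 0  (should be 0).
Result: proj_W(v) = (1616/523, -667/523, -309/523, 309/523).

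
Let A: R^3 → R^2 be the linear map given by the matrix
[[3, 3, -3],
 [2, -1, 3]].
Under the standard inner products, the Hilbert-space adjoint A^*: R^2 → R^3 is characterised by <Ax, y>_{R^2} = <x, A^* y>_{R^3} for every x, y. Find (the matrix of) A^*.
A^* = A^T =
[[3, 2],
 [3, -1],
 [-3, 3]]

For real matrices with standard dot products, the defining identity <Ax, y> = <x, A^* y> gives (Ax)^T y = x^T (A^*) y, i.e. x^T A^T y = x^T (A^*) y. Since this holds for all x, y, we must have A^* = A^T. Therefore
A^* =
[[3, 2],
 [3, -1],
 [-3, 3]].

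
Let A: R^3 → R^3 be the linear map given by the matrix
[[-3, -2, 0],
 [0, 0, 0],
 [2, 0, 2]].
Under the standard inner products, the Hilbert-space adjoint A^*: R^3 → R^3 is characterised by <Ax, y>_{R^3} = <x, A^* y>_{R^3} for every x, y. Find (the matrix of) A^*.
A^* = A^T =
[[-3, 0, 2],
 [-2, 0, 0],
 [0, 0, 2]]

For real matrices with standard dot products, the defining identity <Ax, y> = <x, A^* y> gives (Ax)^T y = x^T (A^*) y, i.e. x^T A^T y = x^T (A^*) y. Since this holds for all x, y, we must have A^* = A^T. Therefore
A^* =
[[-3, 0, 2],
 [-2, 0, 0],
 [0, 0, 2]].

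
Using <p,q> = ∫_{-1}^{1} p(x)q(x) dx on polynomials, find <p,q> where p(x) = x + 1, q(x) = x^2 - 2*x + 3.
<p,q> = 16/3

Expand the product: p(x)·q(x) = x^3 - x^2 + x + 3.
∫_{-1}^{1} of each monomial x^k gives [2/(k+1) if k even, 0 if k odd]. Integrating term-by-term (or equivalently evaluating the antiderivative F(x) = x^4/4 - x^3/3 + x^2/2 + 3*x at the endpoints):
  F(1) − F(−1) = 41/12 − (-23/12) = 16/3.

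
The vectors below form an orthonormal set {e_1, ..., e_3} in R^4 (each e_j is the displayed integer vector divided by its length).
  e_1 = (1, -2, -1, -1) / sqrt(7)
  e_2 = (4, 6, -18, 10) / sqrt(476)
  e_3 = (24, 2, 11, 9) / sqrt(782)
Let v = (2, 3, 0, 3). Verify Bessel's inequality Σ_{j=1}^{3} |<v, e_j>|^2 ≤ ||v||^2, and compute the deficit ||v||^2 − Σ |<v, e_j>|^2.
Σ |<v, e_j>|^2 = 1011/46; ||v||^2 = 22; deficit = 1/46

Write each e_j = u_j / sqrt(<u_j, u_j>) where u_j is the displayed integer vector. Then <v, e_j> = <v, u_j> / sqrt(<u_j, u_j>), so |<v, e_j>|^2 = <v, u_j>^2 / <u_j, u_j>.
Coefficients: <v, e_1> = -7/sqrt(7), <v, e_2> = 56/sqrt(476), <v, e_3> = 81/sqrt(782).
Square and sum: Σ |<v, e_j>|^2 = 1011/46.
Compute ||v||^2 = v·v = 22.
Deficit = 22 − 1011/46 = 1/46 ≥ 0, confirming Bessel's inequality. (The deficit equals ||v − Σ <v,e_j> e_j||^2, the squared distance from v to span{e_j}.)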